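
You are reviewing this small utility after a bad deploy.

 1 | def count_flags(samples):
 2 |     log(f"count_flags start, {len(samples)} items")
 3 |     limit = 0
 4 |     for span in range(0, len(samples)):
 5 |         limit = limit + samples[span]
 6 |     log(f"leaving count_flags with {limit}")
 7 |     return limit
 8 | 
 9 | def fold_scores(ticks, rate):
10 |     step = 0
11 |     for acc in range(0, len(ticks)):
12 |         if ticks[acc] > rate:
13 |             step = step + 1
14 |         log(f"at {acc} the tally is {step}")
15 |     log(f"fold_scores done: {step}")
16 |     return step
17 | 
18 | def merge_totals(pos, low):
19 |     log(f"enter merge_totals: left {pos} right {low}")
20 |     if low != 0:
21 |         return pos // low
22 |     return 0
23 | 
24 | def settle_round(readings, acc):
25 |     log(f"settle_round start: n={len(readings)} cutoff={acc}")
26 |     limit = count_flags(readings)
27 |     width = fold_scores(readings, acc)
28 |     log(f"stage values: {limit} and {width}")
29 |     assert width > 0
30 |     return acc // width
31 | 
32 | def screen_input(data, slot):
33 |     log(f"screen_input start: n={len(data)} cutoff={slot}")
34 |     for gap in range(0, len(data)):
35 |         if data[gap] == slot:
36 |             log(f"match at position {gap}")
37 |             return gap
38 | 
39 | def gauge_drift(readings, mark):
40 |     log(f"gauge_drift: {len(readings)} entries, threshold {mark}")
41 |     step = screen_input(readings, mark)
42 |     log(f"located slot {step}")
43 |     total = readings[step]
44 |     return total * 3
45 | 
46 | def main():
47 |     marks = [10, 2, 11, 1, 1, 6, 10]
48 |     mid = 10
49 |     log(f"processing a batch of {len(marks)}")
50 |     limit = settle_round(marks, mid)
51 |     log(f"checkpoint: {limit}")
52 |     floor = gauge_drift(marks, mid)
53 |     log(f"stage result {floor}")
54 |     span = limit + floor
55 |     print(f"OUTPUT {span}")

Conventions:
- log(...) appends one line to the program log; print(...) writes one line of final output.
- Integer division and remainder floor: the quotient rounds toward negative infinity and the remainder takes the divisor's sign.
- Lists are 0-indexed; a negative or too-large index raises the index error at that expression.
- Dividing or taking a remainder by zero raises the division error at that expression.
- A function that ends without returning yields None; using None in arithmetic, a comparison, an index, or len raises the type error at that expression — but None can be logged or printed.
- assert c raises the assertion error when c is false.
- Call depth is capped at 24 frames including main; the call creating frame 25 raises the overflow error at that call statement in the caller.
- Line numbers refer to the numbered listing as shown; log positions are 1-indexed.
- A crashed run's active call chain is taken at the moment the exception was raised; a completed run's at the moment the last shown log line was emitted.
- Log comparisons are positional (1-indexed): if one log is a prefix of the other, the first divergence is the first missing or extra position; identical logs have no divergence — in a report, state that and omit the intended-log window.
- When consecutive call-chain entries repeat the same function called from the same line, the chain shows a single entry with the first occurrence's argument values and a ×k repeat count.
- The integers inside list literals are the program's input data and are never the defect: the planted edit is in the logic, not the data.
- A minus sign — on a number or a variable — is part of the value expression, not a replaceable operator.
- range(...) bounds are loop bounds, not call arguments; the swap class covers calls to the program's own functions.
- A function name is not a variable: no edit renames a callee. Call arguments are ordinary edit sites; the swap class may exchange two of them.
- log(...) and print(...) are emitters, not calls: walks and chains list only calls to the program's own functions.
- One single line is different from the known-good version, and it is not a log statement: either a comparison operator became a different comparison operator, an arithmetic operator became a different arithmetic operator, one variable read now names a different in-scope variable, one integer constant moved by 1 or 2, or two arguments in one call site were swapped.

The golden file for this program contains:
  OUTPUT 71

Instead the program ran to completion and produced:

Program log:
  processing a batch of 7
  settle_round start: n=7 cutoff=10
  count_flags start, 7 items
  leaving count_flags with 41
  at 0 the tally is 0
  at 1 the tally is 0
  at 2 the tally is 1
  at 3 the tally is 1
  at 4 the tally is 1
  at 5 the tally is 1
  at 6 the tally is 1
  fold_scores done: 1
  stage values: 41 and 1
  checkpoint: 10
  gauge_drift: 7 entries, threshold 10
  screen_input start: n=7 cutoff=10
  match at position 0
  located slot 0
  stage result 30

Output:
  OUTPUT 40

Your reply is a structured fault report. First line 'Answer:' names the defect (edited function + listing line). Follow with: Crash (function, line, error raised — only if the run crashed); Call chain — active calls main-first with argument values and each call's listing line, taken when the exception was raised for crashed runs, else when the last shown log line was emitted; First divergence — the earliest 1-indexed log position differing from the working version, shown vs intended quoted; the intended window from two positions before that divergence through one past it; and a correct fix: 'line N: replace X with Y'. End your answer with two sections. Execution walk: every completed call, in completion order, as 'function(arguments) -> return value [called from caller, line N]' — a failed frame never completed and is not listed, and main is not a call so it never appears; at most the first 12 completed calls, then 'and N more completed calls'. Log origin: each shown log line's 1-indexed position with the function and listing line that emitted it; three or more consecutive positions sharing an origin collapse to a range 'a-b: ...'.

Answer: the defect is in settle_round at line 30.
Key observation: At log position 14 the runs split — shown 'checkpoint: 10', but the working version logs 'checkpoint: 41'.
Call chain: main.
First divergence: at position 14 the run shows 'checkpoint: 10' where the working version logs 'checkpoint: 41'.
Intended log window:
  12: fold_scores done: 1
  13: stage values: 41 and 1
  14: checkpoint: 41
  15: gauge_drift: 7 entries, threshold 10
Execution walk:
  count_flags([10, 2, 11, 1, 1, 6, 10]) -> 41  [called from settle_round, line 26]
  fold_scores([10, 2, 11, 1, 1, 6, 10], 10) -> 1  [called from settle_round, line 27]
  settle_round([10, 2, 11, 1, 1, 6, 10], 10) -> 10  [called from main, line 50]
  screen_input([10, 2, 11, 1, 1, 6, 10], 10) -> 0  [called from gauge_drift, line 41]
  gauge_drift([10, 2, 11, 1, 1, 6, 10], 10) -> 30  [called from main, line 52]
Log origins:
  1: emitted by main (line 49)
  2: emitted by settle_round (line 25)
  3: emitted by count_flags (line 2)
  4: emitted by count_flags (line 6)
  5-11: emitted by fold_scores (line 14)
  12: emitted by fold_scores (line 15)
  13: emitted by settle_round (line 28)
  14: emitted by main (line 51)
  15: emitted by gauge_drift (line 40)
  16: emitted by screen_input (line 33)
  17: emitted by screen_input (line 36)
  18: emitted by gauge_drift (line 42)
  19: emitted by main (line 53)
A correct fix: line 30: replace `acc` with `limit`.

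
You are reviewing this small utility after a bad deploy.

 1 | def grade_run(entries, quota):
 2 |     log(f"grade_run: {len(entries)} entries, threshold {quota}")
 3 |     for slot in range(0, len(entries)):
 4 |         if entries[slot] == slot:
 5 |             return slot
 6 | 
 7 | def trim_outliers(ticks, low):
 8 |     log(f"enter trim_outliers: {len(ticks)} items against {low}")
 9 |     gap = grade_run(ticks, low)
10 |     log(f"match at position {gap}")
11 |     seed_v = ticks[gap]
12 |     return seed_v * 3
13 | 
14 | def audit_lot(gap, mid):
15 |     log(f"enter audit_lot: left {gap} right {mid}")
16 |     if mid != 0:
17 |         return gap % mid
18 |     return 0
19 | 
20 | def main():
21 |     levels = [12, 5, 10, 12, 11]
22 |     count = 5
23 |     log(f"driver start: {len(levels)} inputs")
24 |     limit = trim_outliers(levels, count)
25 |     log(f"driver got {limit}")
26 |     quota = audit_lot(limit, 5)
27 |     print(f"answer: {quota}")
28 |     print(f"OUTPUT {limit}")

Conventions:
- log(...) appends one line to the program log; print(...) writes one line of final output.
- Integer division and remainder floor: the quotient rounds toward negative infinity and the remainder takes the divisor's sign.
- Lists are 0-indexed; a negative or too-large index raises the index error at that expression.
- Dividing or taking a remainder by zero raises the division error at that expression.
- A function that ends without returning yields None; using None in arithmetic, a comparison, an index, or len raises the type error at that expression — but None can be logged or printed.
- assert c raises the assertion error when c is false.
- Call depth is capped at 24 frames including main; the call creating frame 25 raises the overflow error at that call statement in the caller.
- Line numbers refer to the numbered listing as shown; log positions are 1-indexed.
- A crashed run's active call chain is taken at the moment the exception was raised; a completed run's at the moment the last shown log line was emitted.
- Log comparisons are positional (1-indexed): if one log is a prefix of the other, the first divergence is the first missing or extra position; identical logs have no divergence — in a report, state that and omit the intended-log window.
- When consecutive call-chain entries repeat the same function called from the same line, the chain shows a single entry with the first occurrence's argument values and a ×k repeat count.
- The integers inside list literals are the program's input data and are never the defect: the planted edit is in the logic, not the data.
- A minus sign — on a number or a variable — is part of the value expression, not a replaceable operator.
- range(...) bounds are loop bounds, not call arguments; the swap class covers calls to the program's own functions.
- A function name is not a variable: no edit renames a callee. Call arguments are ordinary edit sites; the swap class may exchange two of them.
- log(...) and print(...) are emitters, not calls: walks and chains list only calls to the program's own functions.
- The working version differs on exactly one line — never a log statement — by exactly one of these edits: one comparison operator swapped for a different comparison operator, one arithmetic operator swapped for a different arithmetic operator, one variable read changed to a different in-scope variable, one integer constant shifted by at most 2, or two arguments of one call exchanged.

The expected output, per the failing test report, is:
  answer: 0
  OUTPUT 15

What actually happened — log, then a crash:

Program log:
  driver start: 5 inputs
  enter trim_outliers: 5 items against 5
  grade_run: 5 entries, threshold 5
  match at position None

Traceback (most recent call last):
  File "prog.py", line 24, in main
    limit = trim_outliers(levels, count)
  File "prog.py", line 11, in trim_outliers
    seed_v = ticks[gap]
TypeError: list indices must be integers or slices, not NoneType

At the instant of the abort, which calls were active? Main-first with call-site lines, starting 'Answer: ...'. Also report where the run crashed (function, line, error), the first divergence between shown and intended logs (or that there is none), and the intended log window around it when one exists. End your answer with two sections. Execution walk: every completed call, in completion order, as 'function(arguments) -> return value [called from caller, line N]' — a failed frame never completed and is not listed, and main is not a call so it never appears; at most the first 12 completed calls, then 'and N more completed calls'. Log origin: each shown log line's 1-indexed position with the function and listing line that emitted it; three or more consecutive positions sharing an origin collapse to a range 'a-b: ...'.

Answer: main -> trim_outliers (called at line 24).
The tell: The earliest visible damage is log position 4 — 'match at position None' rather than the intended 'match at position 1'.
Crash: trim_outliers, line 11, TypeError.
First divergence: position 4; shown 'match at position None' vs intended 'match at position 1'.
Intended log window:
  2: enter trim_outliers: 5 items against 5
  3: grade_run: 5 entries, threshold 5
  4: match at position 1
  5: driver got 15
Execution walk:
  grade_run([12, 5, 10, 12, 11], 5) -> None  [called from trim_outliers, line 9]
Log origin:
  1: from main, line 23
  2: from trim_outliers, line 8
  3: from grade_run, line 2
  4: from trim_outliers, line 10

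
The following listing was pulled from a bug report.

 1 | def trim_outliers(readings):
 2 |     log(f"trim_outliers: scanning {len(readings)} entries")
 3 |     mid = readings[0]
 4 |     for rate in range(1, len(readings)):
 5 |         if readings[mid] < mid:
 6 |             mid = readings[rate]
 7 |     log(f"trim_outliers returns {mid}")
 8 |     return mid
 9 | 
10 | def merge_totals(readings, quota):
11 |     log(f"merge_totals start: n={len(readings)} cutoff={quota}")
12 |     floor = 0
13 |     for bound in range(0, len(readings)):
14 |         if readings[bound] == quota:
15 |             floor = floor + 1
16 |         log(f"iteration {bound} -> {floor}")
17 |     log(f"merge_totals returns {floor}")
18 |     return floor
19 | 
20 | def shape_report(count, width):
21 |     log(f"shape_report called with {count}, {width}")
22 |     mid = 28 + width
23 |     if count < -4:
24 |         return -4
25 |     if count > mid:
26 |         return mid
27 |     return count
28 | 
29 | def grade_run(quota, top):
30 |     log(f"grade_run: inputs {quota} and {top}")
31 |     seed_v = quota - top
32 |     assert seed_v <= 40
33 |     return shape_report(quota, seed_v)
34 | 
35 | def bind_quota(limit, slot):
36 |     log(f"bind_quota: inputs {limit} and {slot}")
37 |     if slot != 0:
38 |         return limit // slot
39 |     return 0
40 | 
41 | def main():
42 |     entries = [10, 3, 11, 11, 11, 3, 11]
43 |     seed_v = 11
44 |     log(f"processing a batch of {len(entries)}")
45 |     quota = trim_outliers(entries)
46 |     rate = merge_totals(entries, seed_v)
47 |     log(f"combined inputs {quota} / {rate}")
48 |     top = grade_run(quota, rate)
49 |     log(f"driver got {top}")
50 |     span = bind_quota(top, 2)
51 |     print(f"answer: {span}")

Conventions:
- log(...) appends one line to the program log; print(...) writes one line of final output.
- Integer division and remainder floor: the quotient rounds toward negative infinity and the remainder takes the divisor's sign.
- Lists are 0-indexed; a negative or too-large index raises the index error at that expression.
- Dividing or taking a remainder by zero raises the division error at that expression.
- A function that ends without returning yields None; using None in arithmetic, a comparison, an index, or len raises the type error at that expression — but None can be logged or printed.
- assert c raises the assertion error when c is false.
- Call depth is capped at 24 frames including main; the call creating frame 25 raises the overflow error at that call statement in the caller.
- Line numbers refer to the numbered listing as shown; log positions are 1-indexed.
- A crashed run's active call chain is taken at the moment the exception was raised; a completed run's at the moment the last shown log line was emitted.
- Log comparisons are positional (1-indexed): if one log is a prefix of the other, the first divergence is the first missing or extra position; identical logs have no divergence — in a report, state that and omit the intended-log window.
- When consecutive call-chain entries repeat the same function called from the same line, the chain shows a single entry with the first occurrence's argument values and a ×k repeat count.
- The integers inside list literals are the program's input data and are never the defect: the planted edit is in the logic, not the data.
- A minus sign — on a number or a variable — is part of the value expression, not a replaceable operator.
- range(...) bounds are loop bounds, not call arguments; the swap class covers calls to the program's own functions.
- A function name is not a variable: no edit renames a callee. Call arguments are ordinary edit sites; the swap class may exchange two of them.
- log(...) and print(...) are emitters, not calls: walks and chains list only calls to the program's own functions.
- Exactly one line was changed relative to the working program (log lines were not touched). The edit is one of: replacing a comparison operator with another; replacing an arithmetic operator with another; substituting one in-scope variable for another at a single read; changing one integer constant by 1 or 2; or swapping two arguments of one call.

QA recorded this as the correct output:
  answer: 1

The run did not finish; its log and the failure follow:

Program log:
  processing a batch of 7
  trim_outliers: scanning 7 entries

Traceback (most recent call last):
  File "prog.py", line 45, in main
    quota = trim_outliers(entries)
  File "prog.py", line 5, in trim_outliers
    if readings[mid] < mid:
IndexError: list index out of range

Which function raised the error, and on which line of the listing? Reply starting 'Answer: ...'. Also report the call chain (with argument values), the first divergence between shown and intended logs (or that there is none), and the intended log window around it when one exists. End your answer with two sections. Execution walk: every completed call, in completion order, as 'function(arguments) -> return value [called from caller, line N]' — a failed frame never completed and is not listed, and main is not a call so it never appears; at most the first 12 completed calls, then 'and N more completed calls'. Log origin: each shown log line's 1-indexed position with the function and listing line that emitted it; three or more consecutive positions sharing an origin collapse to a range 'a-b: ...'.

Answer: the error was raised in trim_outliers, line 5.
Key observation: The faulty run's log stops after 2 lines; the working version's next line would be 'trim_outliers returns 3'.
Call chain: main -> trim_outliers([10, 3, 11, 11, 11, 3, 11]) (called at line 45).
First divergence: position 3 (shown log ended at 2 lines; the working version continues: 'trim_outliers returns 3').
Intended log window:
  1: processing a batch of 7
  2: trim_outliers: scanning 7 entries
  3: trim_outliers returns 3
  4: merge_totals start: n=7 cutoff=11
Execution walk:
  (no call completed)
Origin of each log line:
  1 — main, line 44
  2 — trim_outliers, line 2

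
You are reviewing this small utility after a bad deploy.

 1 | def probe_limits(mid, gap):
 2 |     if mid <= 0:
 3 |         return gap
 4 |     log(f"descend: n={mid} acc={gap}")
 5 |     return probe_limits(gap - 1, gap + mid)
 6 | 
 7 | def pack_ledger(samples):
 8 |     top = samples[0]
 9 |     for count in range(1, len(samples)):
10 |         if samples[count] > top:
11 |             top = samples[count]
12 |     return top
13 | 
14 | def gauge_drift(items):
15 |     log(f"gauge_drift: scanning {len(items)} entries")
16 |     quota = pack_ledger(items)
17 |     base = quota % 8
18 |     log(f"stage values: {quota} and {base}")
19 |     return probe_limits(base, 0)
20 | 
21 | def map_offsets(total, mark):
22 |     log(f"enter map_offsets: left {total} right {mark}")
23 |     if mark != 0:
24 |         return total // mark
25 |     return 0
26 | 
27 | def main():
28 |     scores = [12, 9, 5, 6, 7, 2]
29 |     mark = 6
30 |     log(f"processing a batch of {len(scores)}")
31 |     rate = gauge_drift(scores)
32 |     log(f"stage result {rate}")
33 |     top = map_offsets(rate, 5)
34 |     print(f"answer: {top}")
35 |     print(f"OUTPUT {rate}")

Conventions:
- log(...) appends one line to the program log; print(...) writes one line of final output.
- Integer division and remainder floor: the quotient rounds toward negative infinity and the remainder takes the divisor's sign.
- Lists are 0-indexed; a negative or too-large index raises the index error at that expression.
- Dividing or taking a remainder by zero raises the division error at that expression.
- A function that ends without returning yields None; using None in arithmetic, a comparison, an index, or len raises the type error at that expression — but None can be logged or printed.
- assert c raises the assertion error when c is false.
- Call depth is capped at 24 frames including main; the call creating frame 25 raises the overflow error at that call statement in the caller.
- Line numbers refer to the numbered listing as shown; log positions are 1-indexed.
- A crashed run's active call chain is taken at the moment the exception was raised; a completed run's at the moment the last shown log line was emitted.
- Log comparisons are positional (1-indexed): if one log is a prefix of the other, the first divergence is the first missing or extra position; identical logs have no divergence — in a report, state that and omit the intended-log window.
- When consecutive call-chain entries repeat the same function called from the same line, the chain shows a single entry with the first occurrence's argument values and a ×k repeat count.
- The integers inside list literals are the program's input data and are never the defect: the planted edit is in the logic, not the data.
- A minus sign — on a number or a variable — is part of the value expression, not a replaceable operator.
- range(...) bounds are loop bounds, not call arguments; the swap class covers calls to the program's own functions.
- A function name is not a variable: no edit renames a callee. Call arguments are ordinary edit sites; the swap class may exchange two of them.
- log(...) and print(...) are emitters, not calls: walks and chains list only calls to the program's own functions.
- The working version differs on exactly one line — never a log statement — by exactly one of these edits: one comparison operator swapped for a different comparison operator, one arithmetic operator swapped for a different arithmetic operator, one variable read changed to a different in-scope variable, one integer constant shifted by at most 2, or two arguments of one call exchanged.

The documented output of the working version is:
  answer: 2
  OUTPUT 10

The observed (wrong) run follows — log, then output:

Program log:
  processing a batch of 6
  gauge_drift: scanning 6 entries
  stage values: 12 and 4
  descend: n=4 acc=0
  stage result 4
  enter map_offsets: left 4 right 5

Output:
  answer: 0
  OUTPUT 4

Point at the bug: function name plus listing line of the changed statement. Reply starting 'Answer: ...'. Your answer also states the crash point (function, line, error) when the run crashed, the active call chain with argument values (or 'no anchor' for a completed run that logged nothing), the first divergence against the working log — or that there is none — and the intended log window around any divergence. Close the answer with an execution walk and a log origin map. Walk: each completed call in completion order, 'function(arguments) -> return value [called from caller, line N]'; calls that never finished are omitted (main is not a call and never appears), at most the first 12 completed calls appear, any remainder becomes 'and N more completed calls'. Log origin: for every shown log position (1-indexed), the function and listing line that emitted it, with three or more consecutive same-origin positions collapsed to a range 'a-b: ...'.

Answer: the defect is in probe_limits at line 5.
Key observation: Everything matches until log position 5, which reads 'stage result 4' in place of 'descend: n=3 acc=4'.
Call chain: main -> map_offsets(4, 5) (called at line 33).
First divergence: position 5 — the shown line 'stage result 4' should read 'descend: n=3 acc=4'.
Intended log window:
  3: stage values: 12 and 4
  4: descend: n=4 acc=0
  5: descend: n=3 acc=4
  6: descend: n=2 acc=7
Execution walk:
  pack_ledger([12, 9, 5, 6, 7, 2]) -> 12  [called from gauge_drift, line 16]
  probe_limits(-1, 4) -> 4  [called from probe_limits, line 5]
  probe_limits(4, 0) -> 4  [called from gauge_drift, line 19]
  gauge_drift([12, 9, 5, 6, 7, 2]) -> 4  [called from main, line 31]
  map_offsets(4, 5) -> 0  [called from main, line 33]
Log origin:
  1: emitted by main (line 30)
  2: emitted by gauge_drift (line 15)
  3: emitted by gauge_drift (line 18)
  4: emitted by probe_limits (line 4)
  5: emitted by main (line 32)
  6: emitted by map_offsets (line 22)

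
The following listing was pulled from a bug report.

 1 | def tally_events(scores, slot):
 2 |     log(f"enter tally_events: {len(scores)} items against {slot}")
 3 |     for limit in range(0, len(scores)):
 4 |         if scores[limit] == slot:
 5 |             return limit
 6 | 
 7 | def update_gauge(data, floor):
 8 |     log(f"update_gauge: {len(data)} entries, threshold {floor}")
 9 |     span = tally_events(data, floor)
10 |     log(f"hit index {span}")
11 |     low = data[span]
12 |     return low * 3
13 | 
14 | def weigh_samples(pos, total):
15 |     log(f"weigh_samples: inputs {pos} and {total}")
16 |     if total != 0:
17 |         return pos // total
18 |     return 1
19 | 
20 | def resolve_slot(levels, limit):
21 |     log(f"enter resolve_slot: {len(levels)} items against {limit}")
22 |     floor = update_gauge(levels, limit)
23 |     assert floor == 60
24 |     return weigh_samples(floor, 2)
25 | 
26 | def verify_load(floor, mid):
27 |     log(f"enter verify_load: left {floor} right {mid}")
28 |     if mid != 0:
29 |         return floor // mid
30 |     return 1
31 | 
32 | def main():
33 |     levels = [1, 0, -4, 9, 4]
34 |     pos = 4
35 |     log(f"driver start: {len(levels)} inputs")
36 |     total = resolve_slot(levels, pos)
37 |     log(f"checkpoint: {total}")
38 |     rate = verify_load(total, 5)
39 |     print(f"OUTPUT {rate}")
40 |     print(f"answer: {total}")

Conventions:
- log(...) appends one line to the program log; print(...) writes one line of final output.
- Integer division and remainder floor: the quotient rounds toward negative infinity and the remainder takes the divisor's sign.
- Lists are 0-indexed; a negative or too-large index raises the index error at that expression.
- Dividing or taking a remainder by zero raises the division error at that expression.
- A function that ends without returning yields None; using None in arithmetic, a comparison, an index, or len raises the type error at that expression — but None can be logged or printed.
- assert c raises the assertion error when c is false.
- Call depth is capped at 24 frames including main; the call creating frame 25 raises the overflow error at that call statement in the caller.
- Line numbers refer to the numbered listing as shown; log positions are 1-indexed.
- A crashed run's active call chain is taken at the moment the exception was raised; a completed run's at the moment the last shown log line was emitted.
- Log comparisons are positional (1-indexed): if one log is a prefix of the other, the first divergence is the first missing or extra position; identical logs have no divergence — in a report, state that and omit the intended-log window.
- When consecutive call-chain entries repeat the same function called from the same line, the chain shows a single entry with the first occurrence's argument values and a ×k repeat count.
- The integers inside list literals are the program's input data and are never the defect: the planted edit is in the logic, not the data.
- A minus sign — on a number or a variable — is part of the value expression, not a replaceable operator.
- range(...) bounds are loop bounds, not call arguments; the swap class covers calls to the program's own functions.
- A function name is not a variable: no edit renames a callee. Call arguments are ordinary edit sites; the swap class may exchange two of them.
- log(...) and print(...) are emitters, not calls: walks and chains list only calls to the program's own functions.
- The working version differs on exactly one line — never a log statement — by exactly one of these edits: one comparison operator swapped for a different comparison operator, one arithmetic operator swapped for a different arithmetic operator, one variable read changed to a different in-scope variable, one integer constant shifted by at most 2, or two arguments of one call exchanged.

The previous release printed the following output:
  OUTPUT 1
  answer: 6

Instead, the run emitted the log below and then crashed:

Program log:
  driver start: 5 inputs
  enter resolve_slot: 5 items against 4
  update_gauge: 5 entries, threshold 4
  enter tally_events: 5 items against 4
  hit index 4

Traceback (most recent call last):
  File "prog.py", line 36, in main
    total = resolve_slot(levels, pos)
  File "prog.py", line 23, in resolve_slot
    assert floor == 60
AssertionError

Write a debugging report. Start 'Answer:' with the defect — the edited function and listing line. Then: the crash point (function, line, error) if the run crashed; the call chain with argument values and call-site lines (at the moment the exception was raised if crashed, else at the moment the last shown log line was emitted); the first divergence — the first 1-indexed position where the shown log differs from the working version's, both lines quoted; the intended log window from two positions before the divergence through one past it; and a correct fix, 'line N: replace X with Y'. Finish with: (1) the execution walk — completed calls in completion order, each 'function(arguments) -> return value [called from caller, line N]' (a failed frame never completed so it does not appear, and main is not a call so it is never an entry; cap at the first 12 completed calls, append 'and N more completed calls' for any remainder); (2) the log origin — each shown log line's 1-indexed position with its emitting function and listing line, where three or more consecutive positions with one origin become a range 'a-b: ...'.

Answer: the defect is in resolve_slot at line 23.
Core observation: The faulty run's log stops after 5 lines; the working version's next line would be 'weigh_samples: inputs 12 and 2'.
Crash: resolve_slot, line 23, AssertionError.
Call chain: main -> resolve_slot([1, 0, -4, 9, 4], 4) (called at line 36).
First divergence: position 6; the shown log stops at 5 lines while the working version next logs 'weigh_samples: inputs 12 and 2'.
Intended log window:
  4: enter tally_events: 5 items against 4
  5: hit index 4
  6: weigh_samples: inputs 12 and 2
  7: checkpoint: 6
Execution walk:
  tally_events([1, 0, -4, 9, 4], 4) -> 4  [called from update_gauge, line 9]
  update_gauge([1, 0, -4, 9, 4], 4) -> 12  [called from resolve_slot, line 22]
Log origin:
  1 — main, line 35
  2 — resolve_slot, line 21
  3 — update_gauge, line 8
  4 — tally_events, line 2
  5 — update_gauge, line 10
A correct fix: line 23: replace `==` with `<=`.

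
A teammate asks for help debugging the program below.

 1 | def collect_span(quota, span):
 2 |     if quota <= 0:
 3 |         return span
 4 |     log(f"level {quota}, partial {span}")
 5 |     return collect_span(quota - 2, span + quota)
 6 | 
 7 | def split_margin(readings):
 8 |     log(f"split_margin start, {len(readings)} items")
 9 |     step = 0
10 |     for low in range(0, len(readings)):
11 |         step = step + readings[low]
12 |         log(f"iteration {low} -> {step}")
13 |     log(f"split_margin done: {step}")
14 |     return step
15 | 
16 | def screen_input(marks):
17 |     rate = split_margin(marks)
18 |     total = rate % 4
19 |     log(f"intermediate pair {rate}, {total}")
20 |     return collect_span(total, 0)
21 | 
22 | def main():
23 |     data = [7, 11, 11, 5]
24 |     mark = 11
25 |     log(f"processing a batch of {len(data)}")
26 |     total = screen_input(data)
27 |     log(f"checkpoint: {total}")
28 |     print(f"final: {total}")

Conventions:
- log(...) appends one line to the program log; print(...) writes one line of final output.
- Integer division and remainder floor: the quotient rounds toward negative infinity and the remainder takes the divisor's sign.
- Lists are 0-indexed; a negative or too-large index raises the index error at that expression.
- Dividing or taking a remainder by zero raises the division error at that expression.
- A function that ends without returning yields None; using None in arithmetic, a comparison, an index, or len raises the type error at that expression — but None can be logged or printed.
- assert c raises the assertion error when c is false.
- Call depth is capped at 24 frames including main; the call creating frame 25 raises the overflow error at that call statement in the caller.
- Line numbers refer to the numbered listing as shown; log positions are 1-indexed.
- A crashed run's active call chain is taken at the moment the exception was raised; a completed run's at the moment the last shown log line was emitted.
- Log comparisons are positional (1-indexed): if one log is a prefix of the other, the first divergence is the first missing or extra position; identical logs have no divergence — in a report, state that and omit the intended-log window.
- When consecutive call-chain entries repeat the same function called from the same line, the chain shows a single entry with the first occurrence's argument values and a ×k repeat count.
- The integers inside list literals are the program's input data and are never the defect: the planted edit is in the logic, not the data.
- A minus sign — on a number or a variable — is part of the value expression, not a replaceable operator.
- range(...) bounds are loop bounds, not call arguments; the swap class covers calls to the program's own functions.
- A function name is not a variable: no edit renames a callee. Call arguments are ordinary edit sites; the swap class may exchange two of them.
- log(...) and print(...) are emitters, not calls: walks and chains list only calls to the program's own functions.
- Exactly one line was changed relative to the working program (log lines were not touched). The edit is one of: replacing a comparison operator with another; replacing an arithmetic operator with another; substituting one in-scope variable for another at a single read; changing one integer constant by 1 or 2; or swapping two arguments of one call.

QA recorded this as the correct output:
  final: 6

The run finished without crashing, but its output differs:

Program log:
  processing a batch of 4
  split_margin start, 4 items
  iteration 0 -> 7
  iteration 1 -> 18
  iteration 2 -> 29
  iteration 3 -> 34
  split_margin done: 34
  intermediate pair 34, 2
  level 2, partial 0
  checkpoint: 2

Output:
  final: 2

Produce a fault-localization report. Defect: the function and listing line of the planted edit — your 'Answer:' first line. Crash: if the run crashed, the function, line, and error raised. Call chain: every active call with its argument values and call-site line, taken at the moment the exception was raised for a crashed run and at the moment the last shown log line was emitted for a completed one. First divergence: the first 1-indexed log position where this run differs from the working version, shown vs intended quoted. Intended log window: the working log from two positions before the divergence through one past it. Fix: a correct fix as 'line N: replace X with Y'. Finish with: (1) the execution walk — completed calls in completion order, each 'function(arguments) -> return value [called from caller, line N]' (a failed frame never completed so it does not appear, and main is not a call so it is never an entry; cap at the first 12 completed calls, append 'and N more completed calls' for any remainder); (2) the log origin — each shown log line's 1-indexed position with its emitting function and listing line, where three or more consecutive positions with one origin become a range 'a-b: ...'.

Answer: the defect is in screen_input at line 18.
Key fact: Log line 8 is where behavior first shows: 'intermediate pair 34, 2' appears instead of 'intermediate pair 34, 4'.
Call chain: main.
First divergence: position 8; shown 'intermediate pair 34, 2' vs intended 'intermediate pair 34, 4'.
Intended log window:
  6: iteration 3 -> 34
  7: split_margin done: 34
  8: intermediate pair 34, 4
  9: level 4, partial 0
Execution walk:
  split_margin([7, 11, 11, 5]) -> 34  [called from screen_input, line 17]
  collect_span(0, 2) -> 2  [called from collect_span, line 5]
  collect_span(2, 0) -> 2  [called from screen_input, line 20]
  screen_input([7, 11, 11, 5]) -> 2  [called from main, line 26]
Log origins:
  1: from main, line 25
  2: from split_margin, line 8
  3-6: from split_margin, line 12
  7: from split_margin, line 13
  8: from screen_input, line 19
  9: from collect_span, line 4
  10: from main, line 27
A correct fix: line 18: replace `4` with `6`.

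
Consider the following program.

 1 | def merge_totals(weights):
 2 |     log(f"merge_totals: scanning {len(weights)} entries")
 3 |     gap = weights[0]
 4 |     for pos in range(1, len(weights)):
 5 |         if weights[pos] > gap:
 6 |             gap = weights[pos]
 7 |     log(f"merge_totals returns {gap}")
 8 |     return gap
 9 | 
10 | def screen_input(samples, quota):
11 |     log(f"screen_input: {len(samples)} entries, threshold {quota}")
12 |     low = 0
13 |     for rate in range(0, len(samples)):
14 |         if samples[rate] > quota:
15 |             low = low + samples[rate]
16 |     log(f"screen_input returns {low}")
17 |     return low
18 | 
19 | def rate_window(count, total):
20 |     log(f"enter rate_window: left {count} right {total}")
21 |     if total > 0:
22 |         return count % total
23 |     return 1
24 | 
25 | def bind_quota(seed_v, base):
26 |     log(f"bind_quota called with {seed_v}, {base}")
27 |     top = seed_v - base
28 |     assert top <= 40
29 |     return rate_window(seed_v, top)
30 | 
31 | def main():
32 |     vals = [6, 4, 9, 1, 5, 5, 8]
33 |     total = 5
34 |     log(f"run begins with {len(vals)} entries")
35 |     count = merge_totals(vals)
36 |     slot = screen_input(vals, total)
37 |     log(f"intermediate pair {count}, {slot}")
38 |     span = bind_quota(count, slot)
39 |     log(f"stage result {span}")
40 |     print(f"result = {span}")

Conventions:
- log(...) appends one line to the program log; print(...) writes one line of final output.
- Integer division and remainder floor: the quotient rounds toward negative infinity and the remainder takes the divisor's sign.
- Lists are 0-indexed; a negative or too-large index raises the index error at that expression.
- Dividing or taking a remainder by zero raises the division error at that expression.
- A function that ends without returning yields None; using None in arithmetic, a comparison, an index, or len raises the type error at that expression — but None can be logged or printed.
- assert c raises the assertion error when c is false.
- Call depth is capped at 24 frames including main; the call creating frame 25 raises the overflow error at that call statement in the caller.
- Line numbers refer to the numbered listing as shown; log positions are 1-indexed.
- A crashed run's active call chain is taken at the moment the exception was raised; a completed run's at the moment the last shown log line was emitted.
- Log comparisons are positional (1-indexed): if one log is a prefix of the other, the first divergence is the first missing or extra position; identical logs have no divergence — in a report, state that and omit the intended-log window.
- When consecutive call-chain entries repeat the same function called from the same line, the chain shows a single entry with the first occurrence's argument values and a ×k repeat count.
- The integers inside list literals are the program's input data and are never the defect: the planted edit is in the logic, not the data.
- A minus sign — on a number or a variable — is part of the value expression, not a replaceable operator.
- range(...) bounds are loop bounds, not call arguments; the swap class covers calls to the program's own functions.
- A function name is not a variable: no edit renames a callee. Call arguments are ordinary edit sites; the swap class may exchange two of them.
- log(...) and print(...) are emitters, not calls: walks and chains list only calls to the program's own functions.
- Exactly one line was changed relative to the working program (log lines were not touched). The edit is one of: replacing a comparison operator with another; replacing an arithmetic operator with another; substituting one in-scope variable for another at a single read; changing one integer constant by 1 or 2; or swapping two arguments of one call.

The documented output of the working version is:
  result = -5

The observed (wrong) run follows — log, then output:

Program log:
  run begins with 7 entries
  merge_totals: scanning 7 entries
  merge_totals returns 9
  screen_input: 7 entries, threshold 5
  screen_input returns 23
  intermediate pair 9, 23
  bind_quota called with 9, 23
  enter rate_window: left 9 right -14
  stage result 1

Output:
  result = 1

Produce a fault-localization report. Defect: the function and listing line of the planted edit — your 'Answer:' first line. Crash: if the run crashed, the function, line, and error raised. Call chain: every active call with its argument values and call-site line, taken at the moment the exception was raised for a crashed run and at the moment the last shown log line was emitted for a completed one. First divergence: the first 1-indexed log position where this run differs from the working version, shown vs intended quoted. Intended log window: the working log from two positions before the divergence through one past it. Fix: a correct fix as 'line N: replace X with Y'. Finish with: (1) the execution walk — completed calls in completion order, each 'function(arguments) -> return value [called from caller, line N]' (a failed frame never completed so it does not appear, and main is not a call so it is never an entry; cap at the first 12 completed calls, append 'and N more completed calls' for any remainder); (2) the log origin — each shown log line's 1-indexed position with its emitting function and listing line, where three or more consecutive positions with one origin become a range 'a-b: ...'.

Answer: the defect is in rate_window at line 21.
Key observation: Position 9 is the first bad log line: 'stage result 1' should read 'stage result -5'.
Call chain: main.
First divergence: at position 9 the run shows 'stage result 1' where the working version logs 'stage result -5'.
Intended log window:
  7: bind_quota called with 9, 23
  8: enter rate_window: left 9 right -14
  9: stage result -5
Execution walk:
  merge_totals([6, 4, 9, 1, 5, 5, 8]) -> 9  [called from main, line 35]
  screen_input([6, 4, 9, 1, 5, 5, 8], 5) -> 23  [called from main, line 36]
  rate_window(9, -14) -> 1  [called from bind_quota, line 29]
  bind_quota(9, 23) -> 1  [called from main, line 38]
Log line origins:
  1: from main, line 34
  2: from merge_totals, line 2
  3: from merge_totals, line 7
  4: from screen_input, line 11
  5: from screen_input, line 16
  6: from main, line 37
  7: from bind_quota, line 26
  8: from rate_window, line 20
  9: from main, line 39
A correct fix: line 21: replace `>` with `!=`.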